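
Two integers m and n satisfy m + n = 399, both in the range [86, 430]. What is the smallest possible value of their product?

26918

For a fixed sum, mn is smallest when m and n are as far apart as possible.
The extreme feasible split is m = 86, n = 313, giving mn = 26918.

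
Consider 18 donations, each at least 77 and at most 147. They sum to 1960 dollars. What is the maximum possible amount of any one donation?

To make one donation as large as possible, make the other 17 as small as possible.
The other 17 contribute at least 17 × 77 = 1309, leaving at most 1960 − 1309 = 651.
But each donation is capped at 147, so the maximum is 147.
Achievable: one at 147 and the other 17 totalling 1813, which fits since 17 × 77 ≤ 1813 ≤ 17 × 147.

147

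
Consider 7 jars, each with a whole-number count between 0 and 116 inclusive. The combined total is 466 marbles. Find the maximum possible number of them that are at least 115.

4

If k of the values are ≥ 115, the total is ≥ 115k + 0(7 − k).
Setting 115k + 0(7 − k) ≤ 466 gives 115k ≤ 466, so k ≤ 4.
k = 4 is achieved by 4 values at 115 and 3 at 0, total 460; add 6 to one value (staying below 115) to reach 466.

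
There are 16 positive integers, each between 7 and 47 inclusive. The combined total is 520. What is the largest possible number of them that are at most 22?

Each value at 22 or below falls at least 47 − 22 = 25 short of the ceiling 47.
The ceiling total is 16 × 47 = 752, and we need 520, so at most ⌊(752 − 520)/25⌋ = 9 can be that low.
k = 9 is achieved by 9 values at 22 and 7 at 47, total 527; lower one of the 47's by 7 (still > 22) to reach 520.

9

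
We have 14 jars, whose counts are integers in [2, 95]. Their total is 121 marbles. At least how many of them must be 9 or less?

3

If only k of them are at most 9, the other 14 − k are at least 10, so the total is at least (14 − k)·10 + k·2.
This is ≤ 121, so (14 − k)·10 + 2k ≤ 121, which gives k ≥ 3.
Exactly 3 works: 3 values at 2 and 11 at 10 total 116; raise one of the low values by 5 (still ≤ 9) to hit 121.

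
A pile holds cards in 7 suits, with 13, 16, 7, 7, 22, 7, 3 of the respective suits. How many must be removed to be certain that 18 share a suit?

71

In the worst case you take as many as possible of each suit without reaching 18: 13 + 16 + 7 + 7 + 17 + 7 + 3 = 70.
The next one must give 18 of some suit, so 70 + 1 = 71.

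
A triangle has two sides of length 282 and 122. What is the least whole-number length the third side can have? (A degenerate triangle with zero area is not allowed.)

The third side must exceed |282 − 122| = 160.
The smallest integer above 160 is 161.

161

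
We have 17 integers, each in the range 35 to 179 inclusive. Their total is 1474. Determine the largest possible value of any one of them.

To make one integer as large as possible, make the other 16 as small as possible.
The other 16 contribute at least 16 × 35 = 560, leaving at most 1474 − 560 = 914.
But each integer is capped at 179, so the maximum is 179.
Achievable: one at 179 and the other 16 totalling 1295, which fits since 16 × 35 ≤ 1295 ≤ 16 × 179.

179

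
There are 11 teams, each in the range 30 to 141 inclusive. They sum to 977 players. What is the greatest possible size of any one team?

141

To make one team as large as possible, make the other 10 as small as possible.
The other 10 contribute at least 10 × 30 = 300, leaving at most 977 − 300 = 677.
But each team is capped at 141, so the maximum is 141.
Achievable: one at 141 and the other 10 totalling 836, which fits since 10 × 30 ≤ 836 ≤ 10 × 141.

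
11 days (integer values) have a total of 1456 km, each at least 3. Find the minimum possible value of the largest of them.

The average is 1456/11 > 132, so not all 11 can be 132 or less; the largest is ≥ 133.
Equality holds with 4 values of 133 and 7 values of 132.

133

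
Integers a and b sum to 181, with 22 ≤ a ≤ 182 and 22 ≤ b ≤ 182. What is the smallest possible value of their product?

Since a + b is fixed, pushing one of them to its bound minimizes the product.
The extreme feasible split is a = 22, b = 159, giving ab = 3498.

3498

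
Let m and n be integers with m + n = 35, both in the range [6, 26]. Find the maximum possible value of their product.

mn = m(35 − m) is maximized when m is as near 35/2 as the bounds allow.
Taking m = 17 and n = 18 (both in [6, 26]) gives mn = 306.

306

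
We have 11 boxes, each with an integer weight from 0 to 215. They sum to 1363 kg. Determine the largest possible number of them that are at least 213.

6

With k values at 213 or above and the rest at least 0, the sum is at least 0 + 213k.
Since the sum is 1363, we need 213k ≤ 1363, i.e. k ≤ 6.
k = 6 is achieved by 6 values at 213 and 5 at 0, total 1278; add 85 to one value (staying below 213) to reach 1363.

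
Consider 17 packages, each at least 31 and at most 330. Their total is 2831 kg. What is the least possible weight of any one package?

To make one package as small as possible, make the other 16 as large as possible.
The other 16 can take up 16 × 330 = 5280 ≥ 2831 − 31, so one package can sit at its floor of 31.
Achievable: one at 31 and the other 16 totalling 2800, which fits since 16 × 31 ≤ 2800 ≤ 16 × 330.

31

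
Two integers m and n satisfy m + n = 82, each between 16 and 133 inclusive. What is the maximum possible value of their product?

1681

With m + n fixed, mn peaks when the two are closest together.
Taking m = 41 and n = 41 (both in [16, 133]) gives mn = 1681.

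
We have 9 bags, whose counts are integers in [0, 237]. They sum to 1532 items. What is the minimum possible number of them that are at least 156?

If only k of them are at least 156, the other 9 − k are at most 155, so the total is at most k·237 + (9 − k)·155.
This must reach 1532, so k·237 + (9 − k)·155 ≥ 1532, giving k ≥ 2.
Exactly 2 works: 2 values at 237 and 7 at 155 total 1559; lower one of the high values by 27 (still ≥ 156) to hit 1532.

2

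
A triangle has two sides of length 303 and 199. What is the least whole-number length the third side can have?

The third side must exceed |303 − 199| = 104.
The smallest integer above 104 is 105.

105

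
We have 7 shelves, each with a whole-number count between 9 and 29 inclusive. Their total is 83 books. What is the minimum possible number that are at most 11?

Let j be the number exceeding 11. Then the total is ≥ 12·j + 9·(7 − j) = 63 + 3j.
So 3j ≤ 20 and j ≤ 6; hence at least 7 − 6 = 1 are ≤ 11.
Exactly 1 works: 1 value at 9 and 6 at 12 total 81; raise one of the low values by 2 (still ≤ 11) to hit 83.

1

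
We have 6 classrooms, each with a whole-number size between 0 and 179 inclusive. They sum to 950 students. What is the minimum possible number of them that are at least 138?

Each value short of 138 is at most 137, costing at least 179 − 137 = 42 against the maximum total of 1074.
We can afford to lose at most 1074 − 950 = 124, so at most ⌊124/42⌋ = 2 fall short, and at least 4 are ≥ 138.
Exactly 4 works: 4 values at 179 and 2 at 137 total 990; lower one of the high values by 40 (still ≥ 138) to hit 950.

4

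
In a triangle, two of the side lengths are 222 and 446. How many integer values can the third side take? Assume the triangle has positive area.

The triangle inequality gives |222 − 446| < c < 222 + 446, i.e. 224 < c < 668.
So c can be any integer from 225 to 667: 443 values.

443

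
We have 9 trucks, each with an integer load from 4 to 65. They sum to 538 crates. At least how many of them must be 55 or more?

5

If only k of them are at least 55, the other 9 − k are at most 54, so the total is at most k·65 + (9 − k)·54.
This must reach 538, so k·65 + (9 − k)·54 ≥ 538, giving k ≥ 5.
Exactly 5 works: 5 values at 65 and 4 at 54 total 541; lower one of the high values by 3 (still ≥ 55) to hit 538.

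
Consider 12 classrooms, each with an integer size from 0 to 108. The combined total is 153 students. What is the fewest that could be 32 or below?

8

Each value above 32 is at least 33, contributing at least 33 − 0 = 33 above the floor 0.
The sum exceeds the floor total 0 by 153, so at most ⌊153/33⌋ = 4 exceed 32, and at least 8 are ≤ 32.
Exactly 8 works: 8 values at 0 and 4 at 33 total 132; raise one of the low values by 21 (still ≤ 32) to hit 153.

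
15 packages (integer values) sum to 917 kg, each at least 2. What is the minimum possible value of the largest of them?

62

Some value must be at least ⌈917/15⌉ = 62, since 15 × 61 = 915 < 917.
Taking 13 copies of 61 and 2 copies of 62 gives exactly 917, so 62 is attained.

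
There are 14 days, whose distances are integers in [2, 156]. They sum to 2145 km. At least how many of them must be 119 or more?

Each value short of 119 is at most 118, costing at least 156 − 118 = 38 against the maximum total of 2184.
We can afford to lose at most 2184 − 2145 = 39, so at most ⌊39/38⌋ = 1 fall short, and at least 13 are ≥ 119.
Exactly 13 works: 13 values at 156 and 1 at 118 total 2146; lower one of the high values by 1 (still ≥ 119) to hit 2145.

13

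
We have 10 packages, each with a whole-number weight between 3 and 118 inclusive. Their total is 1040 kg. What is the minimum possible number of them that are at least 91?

5

Each value short of 91 is at most 90, costing at least 118 − 90 = 28 against the maximum total of 1180.
We can afford to lose at most 1180 − 1040 = 140, so at most ⌊140/28⌋ = 5 fall short, and at least 5 are ≥ 91.
Exactly 5 works: 5 values at 118 and 5 at 90 total 1040.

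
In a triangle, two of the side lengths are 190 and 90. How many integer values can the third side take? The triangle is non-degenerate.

179

The triangle inequality gives |190 − 90| < c < 190 + 90, i.e. 100 < c < 280.
So c can be any integer from 101 to 279: 179 values.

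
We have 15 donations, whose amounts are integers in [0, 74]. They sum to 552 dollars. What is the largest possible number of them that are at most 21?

Suppose k of them are at most 21. Those contribute at most 21 each and the rest at most 74 each.
So the total is at most 21k + 74(15 − k) = 1110 − 53k. This must still be ≥ 552, so k ≤ 10.
k = 10 is achieved by 10 values at 21 and 5 at 74, total 580; lower one of the 74's by 28 (still > 21) to reach 552.

10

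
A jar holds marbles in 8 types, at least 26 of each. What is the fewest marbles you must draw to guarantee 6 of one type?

You could draw 5 of every type without reaching 6 of any — 40 in all.
One more forces 6 of some type, so 40 + 1 = 41.

41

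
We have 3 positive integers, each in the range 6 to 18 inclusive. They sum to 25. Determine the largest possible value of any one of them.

13

Maximizing one value means minimizing the remaining 2.
The other 2 contribute at least 2 × 6 = 12, leaving at most 25 − 12 = 13.
Since 13 ≤ 18, this is achievable: one at 13 and 2 at 6.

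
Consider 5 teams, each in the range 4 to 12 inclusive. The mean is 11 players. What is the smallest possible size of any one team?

Minimizing one value means maximizing the remaining 4.
The total is 5 × 11 = 55.
The other 4 contribute at most 4 × 12 = 48, leaving at least 55 − 48 = 7.
Since 7 ≥ 4, this is achievable: one at 7 and 4 at 12.

7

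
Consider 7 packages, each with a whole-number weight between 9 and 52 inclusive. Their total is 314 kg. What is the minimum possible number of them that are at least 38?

If only k of them are at least 38, the other 7 − k are at most 37, so the total is at most k·52 + (7 − k)·37.
This must reach 314, so k·52 + (7 − k)·37 ≥ 314, giving k ≥ 4.
Exactly 4 works: 4 values at 52 and 3 at 37 total 319; lower one of the high values by 5 (still ≥ 38) to hit 314.

4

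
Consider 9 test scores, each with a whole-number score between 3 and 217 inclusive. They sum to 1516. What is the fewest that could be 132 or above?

4

Suppose at most 9 − j of them reach 132; then j values are ≤ 131 and the rest ≤ 217.
The total is then ≤ 131·j + 217·(9 − j) = 1953 − 86j. For this to be ≥ 1516 we need j ≤ 5, so at least 9 − 5 = 4 must reach 132.
Exactly 4 works: 4 values at 217 and 5 at 131 total 1523; lower one of the high values by 7 (still ≥ 132) to hit 1516.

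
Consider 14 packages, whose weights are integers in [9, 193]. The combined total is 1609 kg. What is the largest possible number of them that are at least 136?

11

With k values at 136 or above and the rest at least 9, the sum is at least 126 + 127k.
Since the sum is 1609, we need 127k ≤ 1483, i.e. k ≤ 11.
k = 11 is achieved by 11 values at 136 and 3 at 9, total 1523; add 86 to one value (staying below 136) to reach 1609.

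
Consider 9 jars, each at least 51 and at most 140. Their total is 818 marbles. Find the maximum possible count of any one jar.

140

To make one jar as large as possible, make the other 8 as small as possible.
The other 8 contribute at least 8 × 51 = 408, leaving at most 818 − 408 = 410.
But each jar is capped at 140, so the maximum is 140.
Achievable: one at 140 and the other 8 totalling 678, which fits since 8 × 51 ≤ 678 ≤ 8 × 140.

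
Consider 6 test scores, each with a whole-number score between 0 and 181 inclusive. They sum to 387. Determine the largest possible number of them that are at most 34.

4

Each value at 34 or below falls at least 181 − 34 = 147 short of the ceiling 181.
The ceiling total is 6 × 181 = 1086, and we need 387, so at most ⌊(1086 − 387)/147⌋ = 4 can be that low.
k = 4 is achieved by 4 values at 34 and 2 at 181, total 498; lower one of the 181's by 111 (still > 34) to reach 387.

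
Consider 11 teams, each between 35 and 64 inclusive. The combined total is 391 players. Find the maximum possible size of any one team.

To make one team as large as possible, make the other 10 as small as possible.
The other 10 contribute at least 10 × 35 = 350, leaving at most 391 − 350 = 41.
Since 41 ≤ 64, this is achievable: one at 41 and 10 at 35.

41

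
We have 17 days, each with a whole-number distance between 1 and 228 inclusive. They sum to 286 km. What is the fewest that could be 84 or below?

If only k of them are at most 84, the other 17 − k are at least 85, so the total is at least (17 − k)·85 + k·1.
This is ≤ 286, so (17 − k)·85 + 1k ≤ 286, which gives k ≥ 14.
Exactly 14 works: 14 values at 1 and 3 at 85 total 269; raise one of the low values by 17 (still ≤ 84) to hit 286.

14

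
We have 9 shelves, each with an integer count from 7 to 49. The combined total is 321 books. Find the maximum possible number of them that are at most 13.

Suppose k of them are at most 13. Those contribute at most 13 each and the rest at most 49 each.
So the total is at most 13k + 49(9 − k) = 441 − 36k. This must still be ≥ 321, so k ≤ 3.
k = 3 is achieved by 3 values at 13 and 6 at 49, total 333; lower one of the 49's by 12 (still > 13) to reach 321.

3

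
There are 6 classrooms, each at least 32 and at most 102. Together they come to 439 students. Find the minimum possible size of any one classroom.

Minimizing one value means maximizing the remaining 5.
The other 5 can take up 5 × 102 = 510 ≥ 439 − 32, so one classroom can sit at its floor of 32.
Achievable: one at 32 and the other 5 totalling 407, which fits since 5 × 32 ≤ 407 ≤ 5 × 102.

32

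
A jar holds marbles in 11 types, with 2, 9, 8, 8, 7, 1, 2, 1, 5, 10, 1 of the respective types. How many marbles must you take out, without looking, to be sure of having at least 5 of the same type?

In the worst case you take as many as possible of each type without reaching 5: 2 + 4 + 4 + 4 + 4 + 1 + 2 + 1 + 4 + 4 + 1 = 31.
The next one must give 5 of some type, so 31 + 1 = 32.

32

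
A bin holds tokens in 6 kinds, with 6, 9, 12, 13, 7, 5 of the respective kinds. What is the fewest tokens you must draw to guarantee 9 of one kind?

43

In the worst case you take as many as possible of each kind without reaching 9: 6 + 8 + 8 + 8 + 7 + 5 = 42.
The next one must give 9 of some kind, so 42 + 1 = 43.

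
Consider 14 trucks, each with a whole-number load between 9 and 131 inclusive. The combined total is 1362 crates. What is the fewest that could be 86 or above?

4

Suppose at most 14 − j of them reach 86; then j values are ≤ 85 and the rest ≤ 131.
The total is then ≤ 85·j + 131·(14 − j) = 1834 − 46j. For this to be ≥ 1362 we need j ≤ 10, so at least 14 − 10 = 4 must reach 86.
Exactly 4 works: 4 values at 131 and 10 at 85 total 1374; lower one of the high values by 12 (still ≥ 86) to hit 1362.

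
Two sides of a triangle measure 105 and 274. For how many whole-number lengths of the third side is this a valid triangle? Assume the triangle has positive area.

209

The triangle inequality gives |105 − 274| < c < 105 + 274, i.e. 169 < c < 379.
So c can be any integer from 170 to 378: 209 values.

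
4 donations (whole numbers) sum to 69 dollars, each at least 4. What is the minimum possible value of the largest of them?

If every one of the 4 were at most 17, the total would be at most 4 × 17 = 68 < 69.
Achievable: 1 of them at 18 and 3 at 17 total 69.

18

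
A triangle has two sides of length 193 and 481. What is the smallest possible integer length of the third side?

The third side must exceed |193 − 481| = 288.
The smallest integer above 288 is 289.

289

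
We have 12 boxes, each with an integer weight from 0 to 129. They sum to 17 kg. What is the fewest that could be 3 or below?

Let j be the number exceeding 3. Then the total is ≥ 4·j + 0·(12 − j) = 0 + 4j.
So 4j ≤ 17 and j ≤ 4; hence at least 12 − 4 = 8 are ≤ 3.
Exactly 8 works: 8 values at 0 and 4 at 4 total 16; raise one of the low values by 1 (still ≤ 3) to hit 17.

8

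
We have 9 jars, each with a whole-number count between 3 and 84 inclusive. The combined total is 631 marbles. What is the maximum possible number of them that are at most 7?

1

Suppose k of them are at most 7. Those contribute at most 7 each and the rest at most 84 each.
So the total is at most 7k + 84(9 − k) = 756 − 77k. This must still be ≥ 631, so k ≤ 1.
k = 1 is achieved by 1 value at 7 and 8 at 84, total 679; lower one of the 84's by 48 (still > 7) to reach 631.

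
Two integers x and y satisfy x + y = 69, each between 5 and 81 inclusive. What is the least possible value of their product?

320

Since x + y is fixed, pushing one of them to its bound minimizes the product.
The extreme feasible split is x = 5, y = 64, giving xy = 320.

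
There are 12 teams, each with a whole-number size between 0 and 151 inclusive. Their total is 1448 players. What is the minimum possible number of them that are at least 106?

5

Each value short of 106 is at most 105, costing at least 151 − 105 = 46 against the maximum total of 1812.
We can afford to lose at most 1812 − 1448 = 364, so at most ⌊364/46⌋ = 7 fall short, and at least 5 are ≥ 106.
Exactly 5 works: 5 values at 151 and 7 at 105 total 1490; lower one of the high values by 42 (still ≥ 106) to hit 1448.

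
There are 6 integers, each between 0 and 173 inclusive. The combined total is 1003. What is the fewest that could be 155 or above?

5

Suppose at most 6 − j of them reach 155; then j values are ≤ 154 and the rest ≤ 173.
The total is then ≤ 154·j + 173·(6 − j) = 1038 − 19j. For this to be ≥ 1003 we need j ≤ 1, so at least 6 − 1 = 5 must reach 155.
Exactly 5 works: 5 values at 173 and 1 at 154 total 1019; lower one of the high values by 16 (still ≥ 155) to hit 1003.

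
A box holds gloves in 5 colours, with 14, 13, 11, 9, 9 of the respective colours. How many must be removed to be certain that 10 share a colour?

46

In the worst case you take as many as possible of each colour without reaching 10: 9 + 9 + 9 + 9 + 9 = 45.
The next one must give 10 of some colour, so 45 + 1 = 46.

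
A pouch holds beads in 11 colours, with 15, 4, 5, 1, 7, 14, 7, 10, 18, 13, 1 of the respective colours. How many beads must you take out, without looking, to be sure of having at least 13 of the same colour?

84

In the worst case you take as many as possible of each colour without reaching 13: 12 + 4 + 5 + 1 + 7 + 12 + 7 + 10 + 12 + 12 + 1 = 83.
The next one must give 13 of some colour, so 83 + 1 = 84.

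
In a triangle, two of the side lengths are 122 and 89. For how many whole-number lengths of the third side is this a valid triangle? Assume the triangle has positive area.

177

The triangle inequality gives |122 − 89| < c < 122 + 89, i.e. 33 < c < 211.
So c can be any integer from 34 to 210: 177 values.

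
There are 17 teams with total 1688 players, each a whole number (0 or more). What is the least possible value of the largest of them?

100

Some value must be at least ⌈1688/17⌉ = 100, since 17 × 99 = 1683 < 1688.
Taking 12 copies of 99 and 5 copies of 100 gives exactly 1688, so 100 is attained.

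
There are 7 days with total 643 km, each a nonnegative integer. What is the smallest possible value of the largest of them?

The 7 values sum to 643, so their maximum is at least ⌈643/7⌉ = 92.
Taking 1 copy of 91 and 6 copies of 92 gives exactly 643, so 92 is attained.

92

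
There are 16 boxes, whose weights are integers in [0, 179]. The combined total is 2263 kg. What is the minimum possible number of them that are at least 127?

If only k of them are at least 127, the other 16 − k are at most 126, so the total is at most k·179 + (16 − k)·126.
This must reach 2263, so k·179 + (16 − k)·126 ≥ 2263, giving k ≥ 5.
Exactly 5 works: 5 values at 179 and 11 at 126 total 2281; lower one of the high values by 18 (still ≥ 127) to hit 2263.

5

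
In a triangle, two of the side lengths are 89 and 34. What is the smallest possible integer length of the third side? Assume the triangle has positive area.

The third side must exceed |89 − 34| = 55.
The smallest integer above 55 is 56.

56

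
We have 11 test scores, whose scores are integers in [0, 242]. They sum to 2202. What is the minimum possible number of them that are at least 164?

6

Each value short of 164 is at most 163, costing at least 242 − 163 = 79 against the maximum total of 2662.
We can afford to lose at most 2662 − 2202 = 460, so at most ⌊460/79⌋ = 5 fall short, and at least 6 are ≥ 164.
Exactly 6 works: 6 values at 242 and 5 at 163 total 2267; lower one of the high values by 65 (still ≥ 164) to hit 2202.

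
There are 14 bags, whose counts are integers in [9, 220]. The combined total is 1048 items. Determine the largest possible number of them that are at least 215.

4

If k of the values are ≥ 215, the total is ≥ 215k + 9(14 − k).
Setting 215k + 9(14 − k) ≤ 1048 gives 206k ≤ 922, so k ≤ 4.
k = 4 is achieved by 4 values at 215 and 10 at 9, total 950; add 98 to one value (staying below 215) to reach 1048.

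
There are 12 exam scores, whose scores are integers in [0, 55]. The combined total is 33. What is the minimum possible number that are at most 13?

10

Let j be the number exceeding 13. Then the total is ≥ 14·j + 0·(12 − j) = 0 + 14j.
So 14j ≤ 33 and j ≤ 2; hence at least 12 − 2 = 10 are ≤ 13.
Exactly 10 works: 10 values at 0 and 2 at 14 total 28; raise one of the low values by 5 (still ≤ 13) to hit 33.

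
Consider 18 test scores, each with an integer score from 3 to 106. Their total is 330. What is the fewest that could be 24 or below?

If only k of them are at most 24, the other 18 − k are at least 25, so the total is at least (18 − k)·25 + k·3.
This is ≤ 330, so (18 − k)·25 + 3k ≤ 330, which gives k ≥ 6.
Exactly 6 works: 6 values at 3 and 12 at 25 total 318; raise one of the low values by 12 (still ≤ 24) to hit 330.

6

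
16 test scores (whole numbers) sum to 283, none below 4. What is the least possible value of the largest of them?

If every one of the 16 were at most 17, the total would be at most 16 × 17 = 272 < 283.
Taking 5 copies of 17 and 11 copies of 18 gives exactly 283, so 18 is attained.

18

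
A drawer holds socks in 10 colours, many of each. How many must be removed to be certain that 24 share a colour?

231

You could draw 23 of every colour without reaching 24 of any — 230 in all.
One more forces 24 of some colour, so 230 + 1 = 231.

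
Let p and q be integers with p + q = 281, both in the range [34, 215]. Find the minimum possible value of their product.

14190

pq = p(281 − p) is concave in p, so over [66, 215] it is minimized at an endpoint.
The extreme feasible split is p = 66, q = 215, giving pq = 14190.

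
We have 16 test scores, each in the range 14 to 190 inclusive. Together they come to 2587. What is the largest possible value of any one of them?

190

Maximizing one value means minimizing the remaining 15.
The other 15 contribute at least 15 × 14 = 210, leaving at most 2587 − 210 = 2377.
But each score is capped at 190, so the maximum is 190.
Achievable: one at 190 and the other 15 totalling 2397, which fits since 15 × 14 ≤ 2397 ≤ 15 × 190.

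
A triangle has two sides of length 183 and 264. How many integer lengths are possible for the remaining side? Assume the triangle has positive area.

365

The triangle inequality gives |183 − 264| < c < 183 + 264, i.e. 81 < c < 447.
So c can be any integer from 82 to 446: 365 values.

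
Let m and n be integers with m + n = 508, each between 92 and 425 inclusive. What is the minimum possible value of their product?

mn = m(508 − m) is concave in m, so over [92, 416] it is minimized at an endpoint.
At the endpoint m = 92, n = 508 − 92 = 416, so mn = 92 × 416 = 38272.

38272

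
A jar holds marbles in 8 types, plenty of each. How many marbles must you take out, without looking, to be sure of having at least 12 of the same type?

89

You could draw 11 of every type without reaching 12 of any — 88 in all.
One more forces 12 of some type, so 88 + 1 = 89.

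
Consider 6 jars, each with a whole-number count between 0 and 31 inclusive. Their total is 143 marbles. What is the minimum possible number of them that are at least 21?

If only k of them are at least 21, the other 6 − k are at most 20, so the total is at most k·31 + (6 − k)·20.
This must reach 143, so k·31 + (6 − k)·20 ≥ 143, giving k ≥ 3.
Exactly 3 works: 3 values at 31 and 3 at 20 total 153; lower one of the high values by 10 (still ≥ 21) to hit 143.

3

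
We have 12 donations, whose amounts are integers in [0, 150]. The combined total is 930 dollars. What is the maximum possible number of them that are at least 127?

If k of the values are ≥ 127, the total is ≥ 127k + 0(12 − k).
Setting 127k + 0(12 − k) ≤ 930 gives 127k ≤ 930, so k ≤ 7.
k = 7 is achieved by 7 values at 127 and 5 at 0, total 889; add 41 to one value (staying below 127) to reach 930.

7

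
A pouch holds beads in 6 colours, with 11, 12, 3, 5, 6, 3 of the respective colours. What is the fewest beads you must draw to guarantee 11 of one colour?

38

In the worst case you take as many as possible of each colour without reaching 11: 10 + 10 + 3 + 5 + 6 + 3 = 37.
The next one must give 11 of some colour, so 37 + 1 = 38.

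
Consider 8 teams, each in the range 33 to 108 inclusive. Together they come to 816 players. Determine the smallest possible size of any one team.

60

Minimizing one value means maximizing the remaining 7.
The other 7 contribute at most 7 × 108 = 756, leaving at least 816 − 756 = 60.
Since 60 ≥ 33, this is achievable: one at 60 and 7 at 108.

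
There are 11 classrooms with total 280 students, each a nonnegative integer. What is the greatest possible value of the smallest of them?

If every one of the 11 were at least 26, the total would be at least 11 × 26 = 286 > 280.
Taking 6 copies of 25 and 5 copies of 26 gives exactly 280, so 25 is attained.

25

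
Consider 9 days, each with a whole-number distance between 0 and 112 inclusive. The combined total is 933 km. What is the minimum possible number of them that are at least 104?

Suppose at most 9 − j of them reach 104; then j values are ≤ 103 and the rest ≤ 112.
The total is then ≤ 103·j + 112·(9 − j) = 1008 − 9j. For this to be ≥ 933 we need j ≤ 8, so at least 9 − 8 = 1 must reach 104.
Exactly 1 works: 1 value at 112 and 8 at 103 total 936; lower one of the high values by 3 (still ≥ 104) to hit 933.

1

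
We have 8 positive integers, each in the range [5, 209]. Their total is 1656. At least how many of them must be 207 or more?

3

Suppose at most 8 − j of them reach 207; then j values are ≤ 206 and the rest ≤ 209.
The total is then ≤ 206·j + 209·(8 − j) = 1672 − 3j. For this to be ≥ 1656 we need j ≤ 5, so at least 8 − 5 = 3 must reach 207.
Exactly 3 works: 3 values at 209 and 5 at 206 total 1657; lower one of the high values by 1 (still ≥ 207) to hit 1656.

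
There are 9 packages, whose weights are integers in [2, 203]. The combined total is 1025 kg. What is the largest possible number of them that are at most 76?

6

Suppose k of them are at most 76. Those contribute at most 76 each and the rest at most 203 each.
So the total is at most 76k + 203(9 − k) = 1827 − 127k. This must still be ≥ 1025, so k ≤ 6.
k = 6 is achieved by 6 values at 76 and 3 at 203, total 1065; lower one of the 203's by 40 (still > 76) to reach 1025.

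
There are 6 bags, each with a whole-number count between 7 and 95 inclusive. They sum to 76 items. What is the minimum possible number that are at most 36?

If only k of them are at most 36, the other 6 − k are at least 37, so the total is at least (6 − k)·37 + k·7.
This is ≤ 76, so (6 − k)·37 + 7k ≤ 76, which gives k ≥ 5.
Exactly 5 works: 5 values at 7 and 1 at 37 total 72; raise one of the low values by 4 (still ≤ 36) to hit 76.

5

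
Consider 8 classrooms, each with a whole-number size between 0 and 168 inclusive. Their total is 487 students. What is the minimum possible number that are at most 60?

If only k of them are at most 60, the other 8 − k are at least 61, so the total is at least (8 − k)·61 + k·0.
This is ≤ 487, so (8 − k)·61 + 0k ≤ 487, which gives k ≥ 1.
Exactly 1 works: 1 value at 0 and 7 at 61 total 427; raise one of the low values by 60 (still ≤ 60) to hit 487.

1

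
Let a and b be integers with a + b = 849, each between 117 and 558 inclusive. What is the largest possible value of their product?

ab = a(849 − a) is maximized when a is as near 849/2 as the bounds allow.
Taking a = 424 and b = 425 (both in [117, 558]) gives ab = 180200.

180200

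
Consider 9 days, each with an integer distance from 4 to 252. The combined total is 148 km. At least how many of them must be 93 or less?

Let j be the number exceeding 93. Then the total is ≥ 94·j + 4·(9 − j) = 36 + 90j.
So 90j ≤ 112 and j ≤ 1; hence at least 9 − 1 = 8 are ≤ 93.
Exactly 8 works: 8 values at 4 and 1 at 94 total 126; raise one of the low values by 22 (still ≤ 93) to hit 148.

8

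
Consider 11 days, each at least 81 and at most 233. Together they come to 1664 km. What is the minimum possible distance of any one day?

81

To make one day as small as possible, make the other 10 as large as possible.
The other 10 can take up 10 × 233 = 2330 ≥ 1664 − 81, so one day can sit at its floor of 81.
Achievable: one at 81 and the other 10 totalling 1583, which fits since 10 × 81 ≤ 1583 ≤ 10 × 233.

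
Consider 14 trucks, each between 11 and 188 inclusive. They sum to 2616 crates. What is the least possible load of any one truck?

172

Minimizing one value means maximizing the remaining 13.
The other 13 contribute at most 13 × 188 = 2444, leaving at least 2616 − 2444 = 172.
Since 172 ≥ 11, this is achievable: one at 172 and 13 at 188.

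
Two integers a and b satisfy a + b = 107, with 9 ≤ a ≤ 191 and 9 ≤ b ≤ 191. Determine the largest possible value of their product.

2862

For a fixed sum, the product ab is largest when a and b are as close as possible.
Taking a = 53 and b = 54 (both in [9, 191]) gives ab = 2862.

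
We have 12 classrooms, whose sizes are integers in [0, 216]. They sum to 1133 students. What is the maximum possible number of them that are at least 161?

Suppose k of them are at least 161. Those contribute at least 161 each and the other 12 − k at least 0 each.
So the total is at least 161k + 0(12 − k) = 0 + 161k. This must be ≤ 1133, giving k ≤ 7.
k = 7 is achieved by 7 values at 161 and 5 at 0, total 1127; add 6 to one value (staying below 161) to reach 1133.

7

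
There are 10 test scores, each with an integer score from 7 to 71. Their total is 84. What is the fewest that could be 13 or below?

8

Each value above 13 is at least 14, contributing at least 14 − 7 = 7 above the floor 7.
The sum exceeds the floor total 70 by 14, so at most ⌊14/7⌋ = 2 exceed 13, and at least 8 are ≤ 13.
Exactly 8 works: 8 values at 7 and 2 at 14 total 84.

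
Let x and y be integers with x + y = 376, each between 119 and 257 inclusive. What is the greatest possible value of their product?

35344

For a fixed sum, the product xy is largest when x and y are as close as possible.
Taking x = 188 and y = 188 (both in [119, 257]) gives xy = 35344.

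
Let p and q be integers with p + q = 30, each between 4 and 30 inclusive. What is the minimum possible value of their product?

Since p + q is fixed, pushing one of them to its bound minimizes the product.
The extreme feasible split is p = 4, q = 26, giving pq = 104.

104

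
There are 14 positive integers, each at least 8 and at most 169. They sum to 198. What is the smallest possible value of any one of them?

8

Minimizing one value means maximizing the remaining 13.
The other 13 can take up 13 × 169 = 2197 ≥ 198 − 8, so one integer can sit at its floor of 8.
Achievable: one at 8 and the other 13 totalling 190, which fits since 13 × 8 ≤ 190 ≤ 13 × 169.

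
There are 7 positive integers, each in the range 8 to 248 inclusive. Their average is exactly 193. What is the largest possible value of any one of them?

To make one integer as large as possible, make the other 6 as small as possible.
The total is 7 × 193 = 1351.
The other 6 contribute at least 6 × 8 = 48, leaving at most 1351 − 48 = 1303.
But each integer is capped at 248, so the maximum is 248.
Achievable: one at 248 and the other 6 totalling 1103, which fits since 6 × 8 ≤ 1103 ≤ 6 × 248.

248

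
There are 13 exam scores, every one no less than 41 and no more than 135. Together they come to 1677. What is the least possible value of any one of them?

57

Minimizing one value means maximizing the remaining 12.
The other 12 contribute at most 12 × 135 = 1620, leaving at least 1677 − 1620 = 57.
Since 57 ≥ 41, this is achievable: one at 57 and 12 at 135.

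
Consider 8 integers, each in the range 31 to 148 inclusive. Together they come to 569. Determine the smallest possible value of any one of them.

Minimizing one value means maximizing the remaining 7.
The other 7 can take up 7 × 148 = 1036 ≥ 569 − 31, so one integer can sit at its floor of 31.
Achievable: one at 31 and the other 7 totalling 538, which fits since 7 × 31 ≤ 538 ≤ 7 × 148.

31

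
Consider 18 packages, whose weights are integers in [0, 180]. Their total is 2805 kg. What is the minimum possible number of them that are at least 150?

If only k of them are at least 150, the other 18 − k are at most 149, so the total is at most k·180 + (18 − k)·149.
This must reach 2805, so k·180 + (18 − k)·149 ≥ 2805, giving k ≥ 4.
Exactly 4 works: 4 values at 180 and 14 at 149 total 2806; lower one of the high values by 1 (still ≥ 150) to hit 2805.

4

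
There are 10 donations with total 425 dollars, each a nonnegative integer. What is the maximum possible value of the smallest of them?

The average is 425/10 < 43, so some value is ≤ 42.
Achievable: 5 of them at 42 and 5 at 43 total 425.

42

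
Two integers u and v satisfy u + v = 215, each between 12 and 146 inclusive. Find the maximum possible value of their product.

With u + v fixed, uv peaks when the two are closest together.
Taking u = 107 and v = 108 (both in [12, 146]) gives uv = 11556.

11556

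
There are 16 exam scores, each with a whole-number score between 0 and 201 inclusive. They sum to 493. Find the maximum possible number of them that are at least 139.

With k values at 139 or above and the rest at least 0, the sum is at least 0 + 139k.
Since the sum is 493, we need 139k ≤ 493, i.e. k ≤ 3.
k = 3 is achieved by 3 values at 139 and 13 at 0, total 417; add 76 to one value (staying below 139) to reach 493.

3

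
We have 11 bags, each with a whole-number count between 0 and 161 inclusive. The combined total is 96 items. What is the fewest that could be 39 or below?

Let j be the number exceeding 39. Then the total is ≥ 40·j + 0·(11 − j) = 0 + 40j.
So 40j ≤ 96 and j ≤ 2; hence at least 11 − 2 = 9 are ≤ 39.
Exactly 9 works: 9 values at 0 and 2 at 40 total 80; raise one of the low values by 16 (still ≤ 39) to hit 96.

9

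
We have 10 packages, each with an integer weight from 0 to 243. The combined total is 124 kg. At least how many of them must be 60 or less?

8

Let j be the number exceeding 60. Then the total is ≥ 61·j + 0·(10 − j) = 0 + 61j.
So 61j ≤ 124 and j ≤ 2; hence at least 10 − 2 = 8 are ≤ 60.
Exactly 8 works: 8 values at 0 and 2 at 61 total 122; raise one of the low values by 2 (still ≤ 60) to hit 124.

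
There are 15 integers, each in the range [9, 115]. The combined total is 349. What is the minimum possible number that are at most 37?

Each value above 37 is at least 38, contributing at least 38 − 9 = 29 above the floor 9.
The sum exceeds the floor total 135 by 214, so at most ⌊214/29⌋ = 7 exceed 37, and at least 8 are ≤ 37.
Exactly 8 works: 8 values at 9 and 7 at 38 total 338; raise one of the low values by 11 (still ≤ 37) to hit 349.

8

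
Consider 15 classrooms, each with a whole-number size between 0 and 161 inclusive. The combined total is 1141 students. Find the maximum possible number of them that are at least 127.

8

Suppose k of them are at least 127. Those contribute at least 127 each and the other 15 − k at least 0 each.
So the total is at least 127k + 0(15 − k) = 0 + 127k. This must be ≤ 1141, giving k ≤ 8.
k = 8 is achieved by 8 values at 127 and 7 at 0, total 1016; add 125 to one value (staying below 127) to reach 1141.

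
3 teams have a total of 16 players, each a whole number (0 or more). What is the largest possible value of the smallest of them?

5

The average is 16/3 < 6, so some value is ≤ 5.
Equality holds with 2 values of 5 and 1 value of 6.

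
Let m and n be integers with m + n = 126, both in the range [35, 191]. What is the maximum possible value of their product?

3969

mn = m(126 − m) is maximized when m is as near 126/2 as the bounds allow.
Taking m = 63 and n = 63 (both in [35, 191]) gives mn = 3969.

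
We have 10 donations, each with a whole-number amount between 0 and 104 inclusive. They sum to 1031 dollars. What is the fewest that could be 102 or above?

7

If only k of them are at least 102, the other 10 − k are at most 101, so the total is at most k·104 + (10 − k)·101.
This must reach 1031, so k·104 + (10 − k)·101 ≥ 1031, giving k ≥ 7.
Exactly 7 works: 7 values at 104 and 3 at 101 total 1031.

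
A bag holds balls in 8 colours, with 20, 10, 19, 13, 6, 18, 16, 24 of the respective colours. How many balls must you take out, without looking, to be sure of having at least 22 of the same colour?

124

In the worst case you take as many as possible of each colour without reaching 22: 20 + 10 + 19 + 13 + 6 + 18 + 16 + 21 = 123.
The next one must give 22 of some colour, so 123 + 1 = 124.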